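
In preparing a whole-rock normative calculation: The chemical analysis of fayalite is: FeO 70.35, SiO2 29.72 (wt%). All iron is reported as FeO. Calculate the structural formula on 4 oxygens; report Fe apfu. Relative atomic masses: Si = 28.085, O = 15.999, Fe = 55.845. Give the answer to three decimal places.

1.990 Fe apfu

FeO (M=71.844): mol = 0.97920; Fe = 0.97920, O = 0.97920.
SiO2 (M=60.083): mol = 0.49465; Si = 0.49465, O = 0.98930.
ΣO = 1.96850; factor = 4/ΣO = 2.03200.
Fe apfu = 0.97920 × 2.03200 = 1.990.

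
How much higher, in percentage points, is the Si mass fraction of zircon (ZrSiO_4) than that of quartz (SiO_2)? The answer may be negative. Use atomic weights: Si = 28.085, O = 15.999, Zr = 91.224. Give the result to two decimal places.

-31.42 percentage points

M(ZrSiO_4) = 183.305 g/mol, so wt% Si = 28.085/183.305 × 100 = 15.32%.
M(SiO_2) = 60.083 g/mol, so wt% Si = 28.085/60.083 × 100 = 46.74%.
15.32 − 46.74 = -31.42 pp.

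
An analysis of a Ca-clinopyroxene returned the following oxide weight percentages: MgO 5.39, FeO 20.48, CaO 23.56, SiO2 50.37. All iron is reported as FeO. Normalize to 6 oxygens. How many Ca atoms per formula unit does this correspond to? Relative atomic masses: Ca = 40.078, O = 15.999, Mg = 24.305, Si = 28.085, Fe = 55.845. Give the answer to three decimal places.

1.002 Ca apfu

MgO: 5.39/40.304 = 0.13373 mol → 0.13373 mol Mg, 0.13373 mol O.
FeO: 20.48/71.844 = 0.28506 mol → 0.28506 mol Fe, 0.28506 mol O.
CaO: 23.56/56.077 = 0.42014 mol → 0.42014 mol Ca, 0.42014 mol O.
SiO2: 50.37/60.083 = 0.83834 mol → 0.83834 mol Si, 1.67668 mol O.
Total oxygen = 2.51561 mol. Normalization factor = 6/2.51561 = 2.38511.
Ca per 6 O = 0.42014 × 2.38511 = 1.002.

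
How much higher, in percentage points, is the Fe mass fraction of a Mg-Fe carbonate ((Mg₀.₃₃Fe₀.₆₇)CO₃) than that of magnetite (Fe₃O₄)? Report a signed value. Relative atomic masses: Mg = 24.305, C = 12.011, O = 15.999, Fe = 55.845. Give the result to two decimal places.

-36.88 percentage points

Fe in (Mg₀.₃₃Fe₀.₆₇)CO₃: molar mass 105.445 g/mol; 0.67×55.845 = 37.416 g → 35.48 wt%.
Fe in Fe₃O₄: molar mass 231.531 g/mol; 3×55.845 = 167.535 g → 72.36 wt%.
Difference = 35.48 − 72.36 = -36.88 percentage points.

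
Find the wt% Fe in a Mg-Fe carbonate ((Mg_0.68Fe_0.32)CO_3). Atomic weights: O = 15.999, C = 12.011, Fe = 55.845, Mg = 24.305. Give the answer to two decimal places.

Molar mass of (Mg_0.68Fe_0.32)CO_3: 0.68·24.305 + 0.32·55.845 + 1·12.011 + 3·15.999 = 94.406 g/mol.
Mass of Fe per formula unit: 0.32 × 55.845 = 17.870 g.
Weight fraction Fe = 17.870 / 94.406 = 0.1893.

18.93 wt%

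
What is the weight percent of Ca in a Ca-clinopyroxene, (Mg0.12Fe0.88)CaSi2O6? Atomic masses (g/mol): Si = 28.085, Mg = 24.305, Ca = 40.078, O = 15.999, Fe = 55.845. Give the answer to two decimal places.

Formula mass = 0.12·24.305 + 0.88·55.845 + 1·40.078 + 2·28.085 + 6·15.999 = 244.302 g/mol, of which 40.078 g is Ca.
So Ca makes up 40.078/244.302 = 0.1641 of the mass, i.e. 16.41%.

16.41 mass %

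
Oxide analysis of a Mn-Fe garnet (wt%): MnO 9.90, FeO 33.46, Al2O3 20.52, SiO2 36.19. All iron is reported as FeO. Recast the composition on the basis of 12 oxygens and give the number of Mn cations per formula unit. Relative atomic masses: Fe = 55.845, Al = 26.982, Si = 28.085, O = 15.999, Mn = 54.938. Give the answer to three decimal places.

0.694 Mn apfu

MnO (M=70.937): mol = 0.13956; Mn = 0.13956, O = 0.13956.
FeO (M=71.844): mol = 0.46573; Fe = 0.46573, O = 0.46573.
Al2O3 (M=101.961): mol = 0.20125; Al = 0.40250, O = 0.60375.
SiO2 (M=60.083): mol = 0.60233; Si = 0.60233, O = 1.20466.
ΣO = 2.41370; factor = 12/ΣO = 4.97162.
Mn apfu = 0.13956 × 4.97162 = 0.694.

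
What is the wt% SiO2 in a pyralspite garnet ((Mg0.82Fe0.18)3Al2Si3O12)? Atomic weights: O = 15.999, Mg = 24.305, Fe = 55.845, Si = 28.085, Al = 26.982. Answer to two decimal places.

Molar mass of (Mg0.82Fe0.18)3Al2Si3O12 = 2.46·24.305 + 0.54·55.845 + 2·26.982 + 3·28.085 + 12·15.999 = 420.154 g/mol.
Each formula unit contains 3 Si, equivalent to 3/1 = 3.0000 mol SiO2.
M(SiO2) = 1×28.085 + 2×15.999 = 60.083 g/mol.
Mass of SiO2 per formula unit = 3.0000 × 60.083 = 180.249 g.
SiO2 wt% = 180.249 / 420.154 × 100 = 42.90%.

42.90 wt%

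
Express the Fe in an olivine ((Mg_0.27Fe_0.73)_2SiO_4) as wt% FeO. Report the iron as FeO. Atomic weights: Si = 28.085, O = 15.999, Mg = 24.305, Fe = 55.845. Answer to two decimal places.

56.17 wt%

Molar mass of (Mg_0.27Fe_0.73)_2SiO_4 = 0.54·24.305 + 1.46·55.845 + 1·28.085 + 4·15.999 = 186.739 g/mol.
Each formula unit contains 1.46 Fe, equivalent to 1.46/1 = 1.4600 mol FeO.
M(FeO) = 1×55.845 + 1×15.999 = 71.844 g/mol.
Mass of FeO per formula unit = 1.4600 × 71.844 = 104.892 g.
FeO wt% = 104.892 / 186.739 × 100 = 56.17%.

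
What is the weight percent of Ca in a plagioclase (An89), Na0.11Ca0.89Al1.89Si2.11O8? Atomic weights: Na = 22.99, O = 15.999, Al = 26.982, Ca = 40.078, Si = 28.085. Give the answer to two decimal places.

12.90 wt%

M(Na0.11Ca0.89Al1.89Si2.11O8) = 276.446 g/mol.
Ca contributes 0.89 × 40.078 = 35.669 g per mole.
35.669/276.446 = 0.1290 → 12.90%.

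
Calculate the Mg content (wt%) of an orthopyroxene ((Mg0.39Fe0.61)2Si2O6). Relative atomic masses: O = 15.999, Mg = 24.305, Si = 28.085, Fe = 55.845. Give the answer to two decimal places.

Molar mass of (Mg0.39Fe0.61)2Si2O6: 0.78×24.305 + 1.22×55.845 + 2×28.085 + 6×15.999 = 239.253 g/mol.
Mass of Mg per formula unit: 0.78 × 24.305 = 18.958 g.
Weight fraction Mg = 18.958 / 239.253 = 0.0792.

7.92 wt%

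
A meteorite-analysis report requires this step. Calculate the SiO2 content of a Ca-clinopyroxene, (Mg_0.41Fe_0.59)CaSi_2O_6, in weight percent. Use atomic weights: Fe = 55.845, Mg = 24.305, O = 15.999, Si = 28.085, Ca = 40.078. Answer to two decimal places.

Molar mass of (Mg_0.41Fe_0.59)CaSi_2O_6 = 0.41*24.305 + 0.59*55.845 + 1*40.078 + 2*28.085 + 6*15.999 = 235.156 g/mol.
Each formula unit contains 2 Si, equivalent to 2/1 = 2.0000 mol SiO2.
M(SiO2) = 1×28.085 + 2×15.999 = 60.083 g/mol.
Mass of SiO2 per formula unit = 2.0000 × 60.083 = 120.166 g.
SiO2 wt% = 120.166 / 235.156 × 100 = 51.10%.

51.10 wt%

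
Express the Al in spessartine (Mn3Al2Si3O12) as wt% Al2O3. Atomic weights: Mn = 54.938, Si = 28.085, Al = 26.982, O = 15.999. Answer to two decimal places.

M(Mn3Al2Si3O12) = 495.021 g/mol; M(Al2O3) = 101.961 g/mol.
Moles Al2O3 per formula unit = 2 Al ÷ 2 = 1.0000.
Al2O3 fraction = (1.0000 × 101.961) / 495.021 = 101.961/495.021 = 0.2060.

20.60 wt%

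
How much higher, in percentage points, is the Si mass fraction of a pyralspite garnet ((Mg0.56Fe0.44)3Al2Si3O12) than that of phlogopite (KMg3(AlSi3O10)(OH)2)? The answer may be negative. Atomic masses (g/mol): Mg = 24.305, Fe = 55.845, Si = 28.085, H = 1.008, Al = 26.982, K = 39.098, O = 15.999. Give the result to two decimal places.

-1.25 percentage points

M((Mg0.56Fe0.44)3Al2Si3O12) = 444.755 g/mol, so wt% Si = 84.255/444.755 × 100 = 18.94%.
M(KMg3(AlSi3O10)(OH)2) = 417.254 g/mol, so wt% Si = 84.255/417.254 × 100 = 20.19%.
18.94 − 20.19 = -1.25 pp.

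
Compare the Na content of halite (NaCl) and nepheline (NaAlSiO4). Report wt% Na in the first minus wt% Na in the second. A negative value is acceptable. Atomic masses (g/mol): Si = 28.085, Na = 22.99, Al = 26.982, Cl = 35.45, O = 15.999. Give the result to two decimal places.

23.16 percentage points

Na in NaCl: molar mass 58.440 g/mol; 1×22.99 = 22.990 g → 39.34 wt%.
Na in NaAlSiO4: molar mass 142.053 g/mol; 1×22.99 = 22.990 g → 16.18 wt%.
Difference = 39.34 − 16.18 = 23.16 percentage points.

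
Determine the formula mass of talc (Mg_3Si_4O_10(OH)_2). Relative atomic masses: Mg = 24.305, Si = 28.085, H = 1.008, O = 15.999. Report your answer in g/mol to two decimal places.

379.26 g/mol

The formula mass is the sum 3*24.305 + 4*28.085 + 12*15.999 + 2*1.008.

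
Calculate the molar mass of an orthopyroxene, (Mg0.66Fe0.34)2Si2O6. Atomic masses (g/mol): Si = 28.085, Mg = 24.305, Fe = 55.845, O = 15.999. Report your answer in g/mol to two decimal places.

222.22 g/mol

Mg: 1.32 × 24.305 = 32.0826
Fe: 0.68 × 55.845 = 37.9746
Si: 2 × 28.085 = 56.1700
O: 6 × 15.999 = 95.9940
Summing the contributions gives the formula mass.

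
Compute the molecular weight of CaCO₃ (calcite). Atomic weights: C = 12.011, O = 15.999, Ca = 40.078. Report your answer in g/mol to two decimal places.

M = 1*40.078 + 1*12.011 + 3*15.999

100.09 g/mol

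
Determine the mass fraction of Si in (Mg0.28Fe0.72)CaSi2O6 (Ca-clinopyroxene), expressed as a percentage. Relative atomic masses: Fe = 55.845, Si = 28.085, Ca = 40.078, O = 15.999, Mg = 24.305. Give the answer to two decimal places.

M((Mg0.28Fe0.72)CaSi2O6) = 239.256 g/mol.
Si contributes 2 × 28.085 = 56.170 g per mole.
56.170/239.256 = 0.2348 → 23.48%.

23.48 wt%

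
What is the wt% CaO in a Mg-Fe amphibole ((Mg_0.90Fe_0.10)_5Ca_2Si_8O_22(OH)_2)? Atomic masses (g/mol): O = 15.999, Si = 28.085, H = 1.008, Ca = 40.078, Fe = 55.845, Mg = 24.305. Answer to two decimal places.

13.54 wt%

M((Mg_0.90Fe_0.10)_5Ca_2Si_8O_22(OH)_2) = 828.123 g/mol; M(CaO) = 56.077 g/mol.
Moles CaO per formula unit = 2 Ca ÷ 1 = 2.0000.
CaO fraction = (2.0000 × 56.077) / 828.123 = 112.154/828.123 = 0.1354.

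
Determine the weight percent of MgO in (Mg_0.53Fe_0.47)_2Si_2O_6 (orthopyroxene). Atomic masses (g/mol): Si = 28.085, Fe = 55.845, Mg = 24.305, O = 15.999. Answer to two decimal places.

18.54 wt%

Molar mass of (Mg_0.53Fe_0.47)_2Si_2O_6 = 1.06×24.305 + 0.94×55.845 + 2×28.085 + 6×15.999 = 230.422 g/mol.
Each formula unit contains 1.06 Mg, equivalent to 1.06/1 = 1.0600 mol MgO.
M(MgO) = 1×24.305 + 1×15.999 = 40.304 g/mol.
Mass of MgO per formula unit = 1.0600 × 40.304 = 42.722 g.
MgO wt% = 42.722 / 230.422 × 100 = 18.54%.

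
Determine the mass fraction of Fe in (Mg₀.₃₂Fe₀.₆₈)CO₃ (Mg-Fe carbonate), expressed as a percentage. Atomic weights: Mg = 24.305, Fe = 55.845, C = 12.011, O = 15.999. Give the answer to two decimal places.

35.91 wt%

M((Mg₀.₃₂Fe₀.₆₈)CO₃) = 105.760 g/mol.
Fe contributes 0.68 × 55.845 = 37.975 g per mole.
37.975/105.760 = 0.3591 → 35.91%.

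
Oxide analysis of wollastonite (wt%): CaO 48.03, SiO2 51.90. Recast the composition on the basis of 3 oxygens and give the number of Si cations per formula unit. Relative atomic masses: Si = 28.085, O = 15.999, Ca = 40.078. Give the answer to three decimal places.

CaO: 48.03/56.077 = 0.85650 mol → 0.85650 mol Ca, 0.85650 mol O.
SiO2: 51.90/60.083 = 0.86381 mol → 0.86381 mol Si, 1.72762 mol O.
Total oxygen = 2.58412 mol. Normalization factor = 3/2.58412 = 1.16094.
Si per 3 O = 0.86381 × 1.16094 = 1.003.

1.003 Si apfu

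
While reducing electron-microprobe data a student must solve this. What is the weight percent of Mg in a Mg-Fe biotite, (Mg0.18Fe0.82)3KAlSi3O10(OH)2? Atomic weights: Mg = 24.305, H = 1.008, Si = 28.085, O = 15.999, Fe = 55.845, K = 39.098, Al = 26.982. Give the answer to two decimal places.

M((Mg0.18Fe0.82)3KAlSi3O10(OH)2) = 494.842 g/mol.
Mg contributes 0.54 × 24.305 = 13.125 g per mole.
13.125/494.842 = 0.0265 → 2.65%.

2.65 weight percent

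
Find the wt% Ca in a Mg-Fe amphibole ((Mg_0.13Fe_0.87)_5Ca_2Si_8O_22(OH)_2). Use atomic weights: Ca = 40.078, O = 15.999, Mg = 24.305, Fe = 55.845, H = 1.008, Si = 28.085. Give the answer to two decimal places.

8.44 weight percent

Molar mass of (Mg_0.13Fe_0.87)_5Ca_2Si_8O_22(OH)_2: 0.65×24.305 + 4.35×55.845 + 2×40.078 + 8×28.085 + 24×15.999 + 2×1.008 = 949.552 g/mol.
Mass of Ca per formula unit: 2 × 40.078 = 80.156 g.
Weight fraction Ca = 80.156 / 949.552 = 0.0844.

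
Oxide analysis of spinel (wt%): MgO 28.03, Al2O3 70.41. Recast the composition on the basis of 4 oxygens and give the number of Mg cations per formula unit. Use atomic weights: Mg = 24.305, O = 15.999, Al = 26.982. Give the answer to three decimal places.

28.03 wt% MgO ÷ 40.304 g/mol = 0.69546 mol, giving 0.69546 Mg and 0.69546 O.
70.41 wt% Al2O3 ÷ 101.961 g/mol = 0.69056 mol, giving 1.38112 Al and 2.07168 O.
Oxygen sums to 2.76714; scaling by 4/2.76714 = 1.44554 puts the formula on 4 O.
Mg: 0.69546 × 1.44554 = 1.005 atoms per formula unit.

1.005 Mg apfu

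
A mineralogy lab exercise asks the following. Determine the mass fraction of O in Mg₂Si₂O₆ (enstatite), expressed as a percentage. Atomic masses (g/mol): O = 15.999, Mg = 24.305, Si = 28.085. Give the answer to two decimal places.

47.81 wt%

Formula mass = 2·24.305 + 2·28.085 + 6·15.999 = 200.774 g/mol, of which 95.994 g is O.
So O makes up 95.994/200.774 = 0.4781 of the mass, i.e. 47.81%.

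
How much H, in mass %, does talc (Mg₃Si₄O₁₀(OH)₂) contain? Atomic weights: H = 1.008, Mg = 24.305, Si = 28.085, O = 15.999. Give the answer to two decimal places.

Molar mass of Mg₃Si₄O₁₀(OH)₂: 3*24.305 + 4*28.085 + 12*15.999 + 2*1.008 = 379.259 g/mol.
Mass of H per formula unit: 2 × 1.008 = 2.016 g.
Weight fraction H = 2.016 / 379.259 = 0.0053.

0.53 mass %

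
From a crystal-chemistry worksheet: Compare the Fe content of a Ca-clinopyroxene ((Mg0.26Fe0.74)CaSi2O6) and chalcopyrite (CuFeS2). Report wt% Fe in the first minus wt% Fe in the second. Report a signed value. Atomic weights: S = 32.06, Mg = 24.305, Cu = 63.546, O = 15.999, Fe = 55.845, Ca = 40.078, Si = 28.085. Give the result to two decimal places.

M((Mg0.26Fe0.74)CaSi2O6) = 239.887 g/mol, so wt% Fe = 41.325/239.887 × 100 = 17.23%.
M(CuFeS2) = 183.511 g/mol, so wt% Fe = 55.845/183.511 × 100 = 30.43%.
17.23 − 30.43 = -13.20 pp.

-13.20 percentage points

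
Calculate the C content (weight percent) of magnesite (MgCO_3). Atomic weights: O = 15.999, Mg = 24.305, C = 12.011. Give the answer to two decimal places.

14.25 weight percent

Formula mass = 1·24.305 + 1·12.011 + 3·15.999 = 84.313 g/mol, of which 12.011 g is C.
So C makes up 12.011/84.313 = 0.1425 of the mass, i.e. 14.25%.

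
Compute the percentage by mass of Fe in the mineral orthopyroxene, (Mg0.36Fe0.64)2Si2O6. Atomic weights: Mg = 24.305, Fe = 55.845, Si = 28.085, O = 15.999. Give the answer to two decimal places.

29.64 mass %

Formula mass = 0.72×24.305 + 1.28×55.845 + 2×28.085 + 6×15.999 = 241.145 g/mol, of which 71.482 g is Fe.
So Fe makes up 71.482/241.145 = 0.2964 of the mass, i.e. 29.64%.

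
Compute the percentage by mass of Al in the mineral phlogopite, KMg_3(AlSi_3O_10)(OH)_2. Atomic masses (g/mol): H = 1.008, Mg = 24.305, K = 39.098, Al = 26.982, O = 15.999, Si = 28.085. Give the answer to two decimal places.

6.47 mass %

Formula mass = 1·39.098 + 3·24.305 + 1·26.982 + 3·28.085 + 12·15.999 + 2·1.008 = 417.254 g/mol, of which 26.982 g is Al.
So Al makes up 26.982/417.254 = 0.0647 of the mass, i.e. 6.47%.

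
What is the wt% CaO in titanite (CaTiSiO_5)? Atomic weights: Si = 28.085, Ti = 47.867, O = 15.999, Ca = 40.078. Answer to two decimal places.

Formula mass = 196.025 g/mol.
1 Ca → 1.0000 mol CaO per formula unit; M(CaO) = 56.077, so CaO mass = 56.077 g.
56.077/196.025 × 100 = 28.61 wt%.

28.61 wt%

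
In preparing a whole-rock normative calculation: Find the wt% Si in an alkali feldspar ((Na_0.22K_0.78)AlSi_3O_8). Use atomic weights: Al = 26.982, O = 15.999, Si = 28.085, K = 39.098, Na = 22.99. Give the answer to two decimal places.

30.66 wt%

Molar mass of (Na_0.22K_0.78)AlSi_3O_8: 0.22×22.99 + 0.78×39.098 + 1×26.982 + 3×28.085 + 8×15.999 = 274.783 g/mol.
Mass of Si per formula unit: 3 × 28.085 = 84.255 g.
Weight fraction Si = 84.255 / 274.783 = 0.3066.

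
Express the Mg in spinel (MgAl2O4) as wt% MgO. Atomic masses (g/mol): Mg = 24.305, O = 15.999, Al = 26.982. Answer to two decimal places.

28.33 wt%

Formula mass = 142.265 g/mol.
1 Mg → 1.0000 mol MgO per formula unit; M(MgO) = 40.304, so MgO mass = 40.304 g.
40.304/142.265 × 100 = 28.33 wt%.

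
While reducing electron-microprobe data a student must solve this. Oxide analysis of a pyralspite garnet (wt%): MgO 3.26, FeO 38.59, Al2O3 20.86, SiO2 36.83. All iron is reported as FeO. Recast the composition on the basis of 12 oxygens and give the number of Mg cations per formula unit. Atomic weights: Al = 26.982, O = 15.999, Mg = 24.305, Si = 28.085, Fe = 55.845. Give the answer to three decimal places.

3.26 wt% MgO ÷ 40.304 g/mol = 0.08089 mol, giving 0.08089 Mg and 0.08089 O.
38.59 wt% FeO ÷ 71.844 g/mol = 0.53714 mol, giving 0.53714 Fe and 0.53714 O.
20.86 wt% Al2O3 ÷ 101.961 g/mol = 0.20459 mol, giving 0.40918 Al and 0.61377 O.
36.83 wt% SiO2 ÷ 60.083 g/mol = 0.61299 mol, giving 0.61299 Si and 1.22598 O.
Oxygen sums to 2.45778; scaling by 12/2.45778 = 4.88245 puts the formula on 12 O.
Mg: 0.08089 × 4.88245 = 0.395 atoms per formula unit.

0.395 Mg apfu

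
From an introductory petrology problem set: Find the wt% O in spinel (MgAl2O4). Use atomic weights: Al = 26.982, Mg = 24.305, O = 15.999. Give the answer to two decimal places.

Molar mass of MgAl2O4: 1×24.305 + 2×26.982 + 4×15.999 = 142.265 g/mol.
Mass of O per formula unit: 4 × 15.999 = 63.996 g.
Weight fraction O = 63.996 / 142.265 = 0.4498.

44.98 wt%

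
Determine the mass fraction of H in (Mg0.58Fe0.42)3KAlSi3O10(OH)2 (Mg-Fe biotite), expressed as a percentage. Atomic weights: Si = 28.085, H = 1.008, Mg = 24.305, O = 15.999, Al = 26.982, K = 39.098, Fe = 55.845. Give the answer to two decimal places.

M((Mg0.58Fe0.42)3KAlSi3O10(OH)2) = 456.994 g/mol.
H contributes 2 × 1.008 = 2.016 g per mole.
2.016/456.994 = 0.0044 → 0.44%.

0.44 wt%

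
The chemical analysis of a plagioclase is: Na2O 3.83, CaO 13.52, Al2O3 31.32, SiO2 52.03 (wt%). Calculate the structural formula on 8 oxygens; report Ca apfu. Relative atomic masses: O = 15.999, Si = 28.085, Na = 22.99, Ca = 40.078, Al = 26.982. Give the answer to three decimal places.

Na2O: 3.83/61.979 = 0.06180 mol → 0.12360 mol Na, 0.06180 mol O.
CaO: 13.52/56.077 = 0.24110 mol → 0.24110 mol Ca, 0.24110 mol O.
Al2O3: 31.32/101.961 = 0.30718 mol → 0.61436 mol Al, 0.92154 mol O.
SiO2: 52.03/60.083 = 0.86597 mol → 0.86597 mol Si, 1.73194 mol O.
Total oxygen = 2.95638 mol. Normalization factor = 8/2.95638 = 2.70601.
Ca per 8 O = 0.24110 × 2.70601 = 0.652.

0.652 Ca apfu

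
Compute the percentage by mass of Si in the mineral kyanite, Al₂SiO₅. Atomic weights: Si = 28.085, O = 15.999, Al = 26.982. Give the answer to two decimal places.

Formula mass = 2·26.982 + 1·28.085 + 5·15.999 = 162.044 g/mol, of which 28.085 g is Si.
So Si makes up 28.085/162.044 = 0.1733 of the mass, i.e. 17.33%.

17.33 wt%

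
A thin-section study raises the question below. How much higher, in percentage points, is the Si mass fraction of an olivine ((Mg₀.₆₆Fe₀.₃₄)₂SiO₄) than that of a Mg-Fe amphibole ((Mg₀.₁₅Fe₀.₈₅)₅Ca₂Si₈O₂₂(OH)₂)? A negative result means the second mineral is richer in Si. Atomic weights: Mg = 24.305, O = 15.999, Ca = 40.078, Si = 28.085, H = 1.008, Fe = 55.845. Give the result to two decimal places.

First mineral: 28.085 g Si in 162.138 g formula = 17.32 wt% Si.
Second mineral: 224.680 g Si in 946.398 g formula = 23.74 wt% Si.
17.32% − 23.74% gives a difference of -6.42 percentage points.

-6.42 percentage points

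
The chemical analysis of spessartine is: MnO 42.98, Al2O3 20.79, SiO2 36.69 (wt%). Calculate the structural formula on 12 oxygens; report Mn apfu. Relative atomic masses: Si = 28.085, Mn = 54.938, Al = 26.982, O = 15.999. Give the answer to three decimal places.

MnO (M=70.937): mol = 0.60589; Mn = 0.60589, O = 0.60589.
Al2O3 (M=101.961): mol = 0.20390; Al = 0.40780, O = 0.61170.
SiO2 (M=60.083): mol = 0.61066; Si = 0.61066, O = 1.22132.
ΣO = 2.43891; factor = 12/ΣO = 4.92023.
Mn apfu = 0.60589 × 4.92023 = 2.981.

2.981 Mn apfu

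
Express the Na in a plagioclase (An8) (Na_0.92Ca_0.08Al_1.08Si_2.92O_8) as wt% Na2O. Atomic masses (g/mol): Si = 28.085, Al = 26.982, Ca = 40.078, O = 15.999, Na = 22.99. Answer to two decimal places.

10.82 wt%

M(Na_0.92Ca_0.08Al_1.08Si_2.92O_8) = 263.498 g/mol; M(Na2O) = 61.979 g/mol.
Moles Na2O per formula unit = 0.92 Na ÷ 2 = 0.4600.
Na2O fraction = (0.4600 × 61.979) / 263.498 = 28.510/263.498 = 0.1082.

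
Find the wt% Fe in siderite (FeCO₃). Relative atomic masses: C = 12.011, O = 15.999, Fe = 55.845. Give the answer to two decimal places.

48.20 wt%

Formula mass = 1×55.845 + 1×12.011 + 3×15.999 = 115.853 g/mol, of which 55.845 g is Fe.
So Fe makes up 55.845/115.853 = 0.4820 of the mass, i.e. 48.20%.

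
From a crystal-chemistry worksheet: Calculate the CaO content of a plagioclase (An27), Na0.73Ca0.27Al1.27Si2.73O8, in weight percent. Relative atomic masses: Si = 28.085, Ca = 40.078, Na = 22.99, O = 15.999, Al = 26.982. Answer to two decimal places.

Formula mass = 266.535 g/mol.
0.27 Ca → 0.2700 mol CaO per formula unit; M(CaO) = 56.077, so CaO mass = 15.141 g.
15.141/266.535 × 100 = 5.68 wt%.

5.68 wt%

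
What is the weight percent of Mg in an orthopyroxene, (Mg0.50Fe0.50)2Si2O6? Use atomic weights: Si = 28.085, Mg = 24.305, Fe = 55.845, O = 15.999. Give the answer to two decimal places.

10.46 weight percent

Formula mass = 1·24.305 + 1·55.845 + 2·28.085 + 6·15.999 = 232.314 g/mol, of which 24.305 g is Mg.
So Mg makes up 24.305/232.314 = 0.1046 of the mass, i.e. 10.46%.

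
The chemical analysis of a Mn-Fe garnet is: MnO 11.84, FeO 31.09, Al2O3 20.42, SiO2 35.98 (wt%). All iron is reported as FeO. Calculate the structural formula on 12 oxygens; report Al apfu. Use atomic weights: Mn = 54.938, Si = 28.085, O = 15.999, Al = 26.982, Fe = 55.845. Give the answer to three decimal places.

2.004 Al apfu

MnO (M=70.937): mol = 0.16691; Mn = 0.16691, O = 0.16691.
FeO (M=71.844): mol = 0.43274; Fe = 0.43274, O = 0.43274.
Al2O3 (M=101.961): mol = 0.20027; Al = 0.40054, O = 0.60081.
SiO2 (M=60.083): mol = 0.59884; Si = 0.59884, O = 1.19768.
ΣO = 2.39814; factor = 12/ΣO = 5.00388.
Al apfu = 0.40054 × 5.00388 = 2.004.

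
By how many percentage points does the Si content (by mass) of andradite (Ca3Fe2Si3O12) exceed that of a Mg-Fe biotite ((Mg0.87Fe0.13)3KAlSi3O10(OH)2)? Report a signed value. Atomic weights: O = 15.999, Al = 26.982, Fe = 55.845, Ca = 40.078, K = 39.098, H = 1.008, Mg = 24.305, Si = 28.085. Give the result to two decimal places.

-3.03 percentage points

Si in Ca3Fe2Si3O12: molar mass 508.167 g/mol; 3×28.085 = 84.255 g → 16.58 wt%.
Si in (Mg0.87Fe0.13)3KAlSi3O10(OH)2: molar mass 429.555 g/mol; 3×28.085 = 84.255 g → 19.61 wt%.
Difference = 16.58 − 19.61 = -3.03 percentage points.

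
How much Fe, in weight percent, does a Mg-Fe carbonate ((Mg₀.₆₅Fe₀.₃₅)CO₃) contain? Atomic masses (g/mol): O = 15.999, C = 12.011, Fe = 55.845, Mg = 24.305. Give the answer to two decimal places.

20.50 weight percent

Formula mass = 0.65·24.305 + 0.35·55.845 + 1·12.011 + 3·15.999 = 95.352 g/mol, of which 19.546 g is Fe.
So Fe makes up 19.546/95.352 = 0.2050 of the mass, i.e. 20.50%.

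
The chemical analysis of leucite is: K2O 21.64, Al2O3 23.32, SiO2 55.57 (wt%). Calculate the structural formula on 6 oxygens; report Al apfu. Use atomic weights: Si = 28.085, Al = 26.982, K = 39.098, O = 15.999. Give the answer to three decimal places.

0.992 Al apfu

K2O (M=94.195): mol = 0.22974; K = 0.45948, O = 0.22974.
Al2O3 (M=101.961): mol = 0.22871; Al = 0.45742, O = 0.68613.
SiO2 (M=60.083): mol = 0.92489; Si = 0.92489, O = 1.84978.
ΣO = 2.76565; factor = 6/ΣO = 2.16947.
Al apfu = 0.45742 × 2.16947 = 0.992.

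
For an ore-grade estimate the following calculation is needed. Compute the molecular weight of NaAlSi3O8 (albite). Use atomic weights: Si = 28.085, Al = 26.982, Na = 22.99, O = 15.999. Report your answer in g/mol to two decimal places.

262.22 g/mol

M = 1*22.99 + 1*26.982 + 3*28.085 + 8*15.999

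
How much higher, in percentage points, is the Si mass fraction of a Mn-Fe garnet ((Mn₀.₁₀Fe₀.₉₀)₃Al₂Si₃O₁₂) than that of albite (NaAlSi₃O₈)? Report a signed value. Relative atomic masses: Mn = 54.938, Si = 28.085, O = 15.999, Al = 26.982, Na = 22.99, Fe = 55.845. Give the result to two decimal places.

-15.19 percentage points

First mineral: 84.255 g Si in 497.470 g formula = 16.94 wt% Si.
Second mineral: 84.255 g Si in 262.219 g formula = 32.13 wt% Si.
16.94% − 32.13% gives a difference of -15.19 percentage points.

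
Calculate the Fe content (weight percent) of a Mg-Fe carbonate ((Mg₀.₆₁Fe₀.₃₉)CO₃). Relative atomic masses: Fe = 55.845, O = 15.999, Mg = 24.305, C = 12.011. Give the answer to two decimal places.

22.54 weight percent

Formula mass = 0.61×24.305 + 0.39×55.845 + 1×12.011 + 3×15.999 = 96.614 g/mol, of which 21.780 g is Fe.
So Fe makes up 21.780/96.614 = 0.2254 of the mass, i.e. 22.54%.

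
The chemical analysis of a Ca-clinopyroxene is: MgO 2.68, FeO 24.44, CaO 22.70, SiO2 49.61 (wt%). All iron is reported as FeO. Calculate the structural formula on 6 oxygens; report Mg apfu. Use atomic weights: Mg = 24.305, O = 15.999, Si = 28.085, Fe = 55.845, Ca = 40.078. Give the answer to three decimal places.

MgO: 2.68/40.304 = 0.06649 mol → 0.06649 mol Mg, 0.06649 mol O.
FeO: 24.44/71.844 = 0.34018 mol → 0.34018 mol Fe, 0.34018 mol O.
CaO: 22.70/56.077 = 0.40480 mol → 0.40480 mol Ca, 0.40480 mol O.
SiO2: 49.61/60.083 = 0.82569 mol → 0.82569 mol Si, 1.65138 mol O.
Total oxygen = 2.46285 mol. Normalization factor = 6/2.46285 = 2.43620.
Mg per 6 O = 0.06649 × 2.43620 = 0.162.

0.162 Mg apfu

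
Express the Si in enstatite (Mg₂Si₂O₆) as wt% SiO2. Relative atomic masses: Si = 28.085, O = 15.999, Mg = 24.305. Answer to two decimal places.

59.85 wt%

Formula mass = 200.774 g/mol.
2 Si → 2.0000 mol SiO2 per formula unit; M(SiO2) = 60.083, so SiO2 mass = 120.166 g.
120.166/200.774 × 100 = 59.85 wt%.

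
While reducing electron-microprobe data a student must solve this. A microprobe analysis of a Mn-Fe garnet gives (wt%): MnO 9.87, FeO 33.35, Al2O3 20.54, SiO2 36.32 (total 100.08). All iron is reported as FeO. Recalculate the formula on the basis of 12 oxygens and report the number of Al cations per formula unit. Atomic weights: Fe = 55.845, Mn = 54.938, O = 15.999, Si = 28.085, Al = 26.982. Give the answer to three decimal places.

MnO: 9.87/70.937 = 0.13914 mol → 0.13914 mol Mn, 0.13914 mol O.
FeO: 33.35/71.844 = 0.46420 mol → 0.46420 mol Fe, 0.46420 mol O.
Al2O3: 20.54/101.961 = 0.20145 mol → 0.40290 mol Al, 0.60435 mol O.
SiO2: 36.32/60.083 = 0.60450 mol → 0.60450 mol Si, 1.20900 mol O.
Total oxygen = 2.41669 mol. Normalization factor = 12/2.41669 = 4.96547.
Al per 12 O = 0.40290 × 4.96547 = 2.001.

2.001 Al apfu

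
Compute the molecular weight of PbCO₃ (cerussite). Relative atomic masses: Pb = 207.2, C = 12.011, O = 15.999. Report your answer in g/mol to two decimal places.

267.21 g/mol

M = 1·207.2 + 1·12.011 + 3·15.999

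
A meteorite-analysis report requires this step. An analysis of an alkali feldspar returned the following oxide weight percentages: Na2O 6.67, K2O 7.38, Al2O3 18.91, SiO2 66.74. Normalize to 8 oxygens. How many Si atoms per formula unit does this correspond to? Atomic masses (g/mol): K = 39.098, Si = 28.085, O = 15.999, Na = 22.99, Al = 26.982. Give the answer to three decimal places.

2.998 Si apfu

Na2O: 6.67/61.979 = 0.10762 mol → 0.21524 mol Na, 0.10762 mol O.
K2O: 7.38/94.195 = 0.07835 mol → 0.15670 mol K, 0.07835 mol O.
Al2O3: 18.91/101.961 = 0.18546 mol → 0.37092 mol Al, 0.55638 mol O.
SiO2: 66.74/60.083 = 1.11080 mol → 1.11080 mol Si, 2.22160 mol O.
Total oxygen = 2.96395 mol. Normalization factor = 8/2.96395 = 2.69910.
Si per 8 O = 1.11080 × 2.69910 = 2.998.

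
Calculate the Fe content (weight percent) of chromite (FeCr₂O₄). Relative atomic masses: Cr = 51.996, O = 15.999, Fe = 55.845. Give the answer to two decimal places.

24.95 weight percent

Molar mass of FeCr₂O₄: 1*55.845 + 2*51.996 + 4*15.999 = 223.833 g/mol.
Mass of Fe per formula unit: 1 × 55.845 = 55.845 g.
Weight fraction Fe = 55.845 / 223.833 = 0.2495.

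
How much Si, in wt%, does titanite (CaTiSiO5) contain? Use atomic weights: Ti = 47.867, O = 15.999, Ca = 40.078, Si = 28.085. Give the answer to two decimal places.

Molar mass of CaTiSiO5: 1*40.078 + 1*47.867 + 1*28.085 + 5*15.999 = 196.025 g/mol.
Mass of Si per formula unit: 1 × 28.085 = 28.085 g.
Weight fraction Si = 28.085 / 196.025 = 0.1433.

14.33 wt%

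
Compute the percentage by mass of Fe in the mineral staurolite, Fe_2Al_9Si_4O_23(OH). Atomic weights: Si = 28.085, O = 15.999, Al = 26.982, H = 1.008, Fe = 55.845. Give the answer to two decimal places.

13.11 mass %

M(Fe_2Al_9Si_4O_23(OH)) = 851.852 g/mol.
Fe contributes 2 × 55.845 = 111.690 g per mole.
111.690/851.852 = 0.1311 → 13.11%.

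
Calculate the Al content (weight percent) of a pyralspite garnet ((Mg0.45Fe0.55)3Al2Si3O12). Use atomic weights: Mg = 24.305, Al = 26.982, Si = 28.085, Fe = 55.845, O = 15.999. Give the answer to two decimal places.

11.86 weight percent

Molar mass of (Mg0.45Fe0.55)3Al2Si3O12: 1.35·24.305 + 1.65·55.845 + 2·26.982 + 3·28.085 + 12·15.999 = 455.163 g/mol.
Mass of Al per formula unit: 2 × 26.982 = 53.964 g.
Weight fraction Al = 53.964 / 455.163 = 0.1186.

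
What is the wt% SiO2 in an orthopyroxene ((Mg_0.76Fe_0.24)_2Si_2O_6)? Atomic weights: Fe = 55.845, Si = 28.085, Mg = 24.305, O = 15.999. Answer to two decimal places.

M((Mg_0.76Fe_0.24)_2Si_2O_6) = 215.913 g/mol; M(SiO2) = 60.083 g/mol.
Moles SiO2 per formula unit = 2 Si ÷ 1 = 2.0000.
SiO2 fraction = (2.0000 × 60.083) / 215.913 = 120.166/215.913 = 0.5565.

55.65 wt%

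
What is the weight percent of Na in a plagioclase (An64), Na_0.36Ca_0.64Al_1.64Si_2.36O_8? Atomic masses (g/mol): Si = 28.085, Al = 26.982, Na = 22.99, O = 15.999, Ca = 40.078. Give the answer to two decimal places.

M(Na_0.36Ca_0.64Al_1.64Si_2.36O_8) = 272.449 g/mol.
Na contributes 0.36 × 22.99 = 8.276 g per mole.
8.276/272.449 = 0.0304 → 3.04%.

3.04 wt%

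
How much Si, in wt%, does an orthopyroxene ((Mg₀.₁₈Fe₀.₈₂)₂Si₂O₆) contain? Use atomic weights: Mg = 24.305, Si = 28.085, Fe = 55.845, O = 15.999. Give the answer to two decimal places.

22.25 wt%

Molar mass of (Mg₀.₁₈Fe₀.₈₂)₂Si₂O₆: 0.36×24.305 + 1.64×55.845 + 2×28.085 + 6×15.999 = 252.500 g/mol.
Mass of Si per formula unit: 2 × 28.085 = 56.170 g.
Weight fraction Si = 56.170 / 252.500 = 0.2225.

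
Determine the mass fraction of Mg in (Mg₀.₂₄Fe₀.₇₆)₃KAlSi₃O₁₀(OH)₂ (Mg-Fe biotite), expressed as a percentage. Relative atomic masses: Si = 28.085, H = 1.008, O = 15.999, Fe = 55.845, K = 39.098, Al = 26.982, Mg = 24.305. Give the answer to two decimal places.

3.58 wt%

M((Mg₀.₂₄Fe₀.₇₆)₃KAlSi₃O₁₀(OH)₂) = 489.165 g/mol.
Mg contributes 0.72 × 24.305 = 17.500 g per mole.
17.500/489.165 = 0.0358 → 3.58%.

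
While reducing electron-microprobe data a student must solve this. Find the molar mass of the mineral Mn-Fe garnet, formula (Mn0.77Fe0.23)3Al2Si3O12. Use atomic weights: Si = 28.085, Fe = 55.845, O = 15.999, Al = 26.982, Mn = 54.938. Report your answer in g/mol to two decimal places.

495.65 g/mol

M = 2.31(54.938) + 0.69(55.845) + 2(26.982) + 3(28.085) + 12(15.999)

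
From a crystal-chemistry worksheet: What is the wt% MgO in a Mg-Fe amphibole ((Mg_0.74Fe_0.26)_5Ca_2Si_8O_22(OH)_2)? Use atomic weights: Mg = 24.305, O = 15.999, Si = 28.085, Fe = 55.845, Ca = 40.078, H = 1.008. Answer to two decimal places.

17.48 wt%

Molar mass of (Mg_0.74Fe_0.26)_5Ca_2Si_8O_22(OH)_2 = 3.70*24.305 + 1.30*55.845 + 2*40.078 + 8*28.085 + 24*15.999 + 2*1.008 = 853.355 g/mol.
Each formula unit contains 3.70 Mg, equivalent to 3.70/1 = 3.7000 mol MgO.
M(MgO) = 1×24.305 + 1×15.999 = 40.304 g/mol.
Mass of MgO per formula unit = 3.7000 × 40.304 = 149.125 g.
MgO wt% = 149.125 / 853.355 × 100 = 17.48%.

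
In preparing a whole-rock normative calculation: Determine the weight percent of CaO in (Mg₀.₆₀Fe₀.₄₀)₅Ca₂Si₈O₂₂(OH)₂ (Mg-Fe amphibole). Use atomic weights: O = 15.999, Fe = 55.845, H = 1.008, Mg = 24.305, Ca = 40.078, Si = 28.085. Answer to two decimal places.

M((Mg₀.₆₀Fe₀.₄₀)₅Ca₂Si₈O₂₂(OH)₂) = 875.433 g/mol; M(CaO) = 56.077 g/mol.
Moles CaO per formula unit = 2 Ca ÷ 1 = 2.0000.
CaO fraction = (2.0000 × 56.077) / 875.433 = 112.154/875.433 = 0.1281.

12.81 wt%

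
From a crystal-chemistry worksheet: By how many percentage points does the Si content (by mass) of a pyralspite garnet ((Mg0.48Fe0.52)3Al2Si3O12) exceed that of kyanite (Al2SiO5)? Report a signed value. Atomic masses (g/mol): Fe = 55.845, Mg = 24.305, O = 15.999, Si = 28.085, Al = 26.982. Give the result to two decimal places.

1.30 percentage points

Si in (Mg0.48Fe0.52)3Al2Si3O12: molar mass 452.324 g/mol; 3×28.085 = 84.255 g → 18.63 wt%.
Si in Al2SiO5: molar mass 162.044 g/mol; 1×28.085 = 28.085 g → 17.33 wt%.
Difference = 18.63 − 17.33 = 1.30 percentage points.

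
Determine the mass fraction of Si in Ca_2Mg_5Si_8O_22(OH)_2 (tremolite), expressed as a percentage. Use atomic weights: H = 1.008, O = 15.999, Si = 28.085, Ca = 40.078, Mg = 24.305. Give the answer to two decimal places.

M(Ca_2Mg_5Si_8O_22(OH)_2) = 812.353 g/mol.
Si contributes 8 × 28.085 = 224.680 g per mole.
224.680/812.353 = 0.2766 → 27.66%.

27.66 wt%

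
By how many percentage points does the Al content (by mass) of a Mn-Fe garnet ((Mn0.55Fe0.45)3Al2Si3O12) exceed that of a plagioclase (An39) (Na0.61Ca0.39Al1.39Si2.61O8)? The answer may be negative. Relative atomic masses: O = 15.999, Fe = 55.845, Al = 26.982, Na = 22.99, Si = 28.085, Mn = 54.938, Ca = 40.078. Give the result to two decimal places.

-3.10 percentage points

Al in (Mn0.55Fe0.45)3Al2Si3O12: molar mass 496.245 g/mol; 2×26.982 = 53.964 g → 10.87 wt%.
Al in Na0.61Ca0.39Al1.39Si2.61O8: molar mass 268.453 g/mol; 1.39×26.982 = 37.505 g → 13.97 wt%.
Difference = 10.87 − 13.97 = -3.10 percentage points.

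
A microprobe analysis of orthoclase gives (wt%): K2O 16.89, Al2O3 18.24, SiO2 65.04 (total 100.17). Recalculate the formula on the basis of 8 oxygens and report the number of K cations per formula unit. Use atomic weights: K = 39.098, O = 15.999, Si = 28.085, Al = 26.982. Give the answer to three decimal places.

16.89 wt% K2O ÷ 94.195 g/mol = 0.17931 mol, giving 0.35862 K and 0.17931 O.
18.24 wt% Al2O3 ÷ 101.961 g/mol = 0.17889 mol, giving 0.35778 Al and 0.53667 O.
65.04 wt% SiO2 ÷ 60.083 g/mol = 1.08250 mol, giving 1.08250 Si and 2.16500 O.
Oxygen sums to 2.88098; scaling by 8/2.88098 = 2.77683 puts the formula on 8 O.
K: 0.35862 × 2.77683 = 0.996 atoms per formula unit.

0.996 K apfu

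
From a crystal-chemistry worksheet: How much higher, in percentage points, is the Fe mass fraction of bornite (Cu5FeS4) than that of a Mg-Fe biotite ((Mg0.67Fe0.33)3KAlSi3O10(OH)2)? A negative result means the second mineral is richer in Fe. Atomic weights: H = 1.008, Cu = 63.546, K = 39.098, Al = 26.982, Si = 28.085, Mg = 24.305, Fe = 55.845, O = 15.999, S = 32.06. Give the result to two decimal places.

M(Cu5FeS4) = 501.815 g/mol, so wt% Fe = 55.845/501.815 × 100 = 11.13%.
M((Mg0.67Fe0.33)3KAlSi3O10(OH)2) = 448.479 g/mol, so wt% Fe = 55.287/448.479 × 100 = 12.33%.
11.13 − 12.33 = -1.20 pp.

-1.20 percentage points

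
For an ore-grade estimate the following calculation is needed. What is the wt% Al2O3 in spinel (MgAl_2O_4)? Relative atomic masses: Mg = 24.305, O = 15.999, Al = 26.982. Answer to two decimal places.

Formula mass = 142.265 g/mol.
2 Al → 1.0000 mol Al2O3 per formula unit; M(Al2O3) = 101.961, so Al2O3 mass = 101.961 g.
101.961/142.265 × 100 = 71.67 wt%.

71.67 wt%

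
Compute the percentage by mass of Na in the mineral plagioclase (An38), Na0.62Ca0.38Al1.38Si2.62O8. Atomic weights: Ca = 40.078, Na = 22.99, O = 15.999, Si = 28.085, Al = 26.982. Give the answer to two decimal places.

Formula mass = 0.62*22.99 + 0.38*40.078 + 1.38*26.982 + 2.62*28.085 + 8*15.999 = 268.293 g/mol, of which 14.254 g is Na.
So Na makes up 14.254/268.293 = 0.0531 of the mass, i.e. 5.31%.

5.31 wt%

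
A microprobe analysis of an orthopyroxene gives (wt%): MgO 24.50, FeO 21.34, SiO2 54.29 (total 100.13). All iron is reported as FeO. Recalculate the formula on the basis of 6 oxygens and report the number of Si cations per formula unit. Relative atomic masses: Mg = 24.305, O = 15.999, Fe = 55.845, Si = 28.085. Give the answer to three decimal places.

MgO: 24.50/40.304 = 0.60788 mol → 0.60788 mol Mg, 0.60788 mol O.
FeO: 21.34/71.844 = 0.29703 mol → 0.29703 mol Fe, 0.29703 mol O.
SiO2: 54.29/60.083 = 0.90358 mol → 0.90358 mol Si, 1.80716 mol O.
Total oxygen = 2.71207 mol. Normalization factor = 6/2.71207 = 2.21233.
Si per 6 O = 0.90358 × 2.21233 = 1.999.

1.999 Si apfu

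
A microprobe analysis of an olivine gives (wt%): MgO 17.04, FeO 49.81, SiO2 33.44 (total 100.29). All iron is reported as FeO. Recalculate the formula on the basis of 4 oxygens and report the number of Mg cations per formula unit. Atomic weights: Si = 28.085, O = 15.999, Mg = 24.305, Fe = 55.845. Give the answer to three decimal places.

MgO: 17.04/40.304 = 0.42279 mol → 0.42279 mol Mg, 0.42279 mol O.
FeO: 49.81/71.844 = 0.69331 mol → 0.69331 mol Fe, 0.69331 mol O.
SiO2: 33.44/60.083 = 0.55656 mol → 0.55656 mol Si, 1.11312 mol O.
Total oxygen = 2.22922 mol. Normalization factor = 4/2.22922 = 1.79435.
Mg per 4 O = 0.42279 × 1.79435 = 0.759.

0.759 Mg apfu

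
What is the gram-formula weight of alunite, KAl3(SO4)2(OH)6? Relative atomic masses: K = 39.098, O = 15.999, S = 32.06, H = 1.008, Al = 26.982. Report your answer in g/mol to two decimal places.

M = 1(39.098) + 3(26.982) + 2(32.06) + 14(15.999) + 6(1.008)

414.20 g/mol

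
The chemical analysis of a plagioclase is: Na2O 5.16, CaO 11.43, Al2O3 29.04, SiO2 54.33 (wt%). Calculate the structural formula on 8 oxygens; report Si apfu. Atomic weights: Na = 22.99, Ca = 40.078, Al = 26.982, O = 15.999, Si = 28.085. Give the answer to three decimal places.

2.452 Si apfu

Na2O (M=61.979): mol = 0.08325; Na = 0.16650, O = 0.08325.
CaO (M=56.077): mol = 0.20383; Ca = 0.20383, O = 0.20383.
Al2O3 (M=101.961): mol = 0.28481; Al = 0.56962, O = 0.85443.
SiO2 (M=60.083): mol = 0.90425; Si = 0.90425, O = 1.80850.
ΣO = 2.95001; factor = 8/ΣO = 2.71186.
Si apfu = 0.90425 × 2.71186 = 2.452.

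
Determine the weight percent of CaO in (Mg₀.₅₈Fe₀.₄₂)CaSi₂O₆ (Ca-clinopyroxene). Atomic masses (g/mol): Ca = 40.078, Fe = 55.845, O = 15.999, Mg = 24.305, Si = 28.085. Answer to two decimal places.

24.40 wt%

Molar mass of (Mg₀.₅₈Fe₀.₄₂)CaSi₂O₆ = 0.58*24.305 + 0.42*55.845 + 1*40.078 + 2*28.085 + 6*15.999 = 229.794 g/mol.
Each formula unit contains 1 Ca, equivalent to 1/1 = 1.0000 mol CaO.
M(CaO) = 1×40.078 + 1×15.999 = 56.077 g/mol.
Mass of CaO per formula unit = 1.0000 × 56.077 = 56.077 g.
CaO wt% = 56.077 / 229.794 × 100 = 24.40%.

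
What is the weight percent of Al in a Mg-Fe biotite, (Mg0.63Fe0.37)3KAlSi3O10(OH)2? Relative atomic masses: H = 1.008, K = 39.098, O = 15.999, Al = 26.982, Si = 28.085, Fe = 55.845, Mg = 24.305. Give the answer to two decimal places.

5.97 wt%

Molar mass of (Mg0.63Fe0.37)3KAlSi3O10(OH)2: 1.89*24.305 + 1.11*55.845 + 1*39.098 + 1*26.982 + 3*28.085 + 12*15.999 + 2*1.008 = 452.263 g/mol.
Mass of Al per formula unit: 1 × 26.982 = 26.982 g.
Weight fraction Al = 26.982 / 452.263 = 0.0597.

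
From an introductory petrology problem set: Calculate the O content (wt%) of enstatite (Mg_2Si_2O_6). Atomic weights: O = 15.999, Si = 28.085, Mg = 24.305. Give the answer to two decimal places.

47.81 wt%

Molar mass of Mg_2Si_2O_6: 2·24.305 + 2·28.085 + 6·15.999 = 200.774 g/mol.
Mass of O per formula unit: 6 × 15.999 = 95.994 g.
Weight fraction O = 95.994 / 200.774 = 0.4781.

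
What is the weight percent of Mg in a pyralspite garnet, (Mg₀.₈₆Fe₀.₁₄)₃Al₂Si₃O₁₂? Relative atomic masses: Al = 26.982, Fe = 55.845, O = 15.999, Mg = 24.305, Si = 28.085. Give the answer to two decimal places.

15.06 wt%

Molar mass of (Mg₀.₈₆Fe₀.₁₄)₃Al₂Si₃O₁₂: 2.58·24.305 + 0.42·55.845 + 2·26.982 + 3·28.085 + 12·15.999 = 416.369 g/mol.
Mass of Mg per formula unit: 2.58 × 24.305 = 62.707 g.
Weight fraction Mg = 62.707 / 416.369 = 0.1506.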